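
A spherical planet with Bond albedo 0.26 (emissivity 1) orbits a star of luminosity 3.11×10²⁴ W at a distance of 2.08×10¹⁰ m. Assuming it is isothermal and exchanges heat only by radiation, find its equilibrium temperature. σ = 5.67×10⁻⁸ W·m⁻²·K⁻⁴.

T ≈ 208 K

First find the stellar flux at distance d: S = L/(4πd²) = 3.11×10²⁴/(4π·(2.08×10¹⁰)²) = 572.0 W/m².
For an isothermal sphere, absorbed (1−a)S·πr² = emitted σ·4πr²·T⁴, so T⁴ = (1−a)S/(4σ).
T⁴ = 0.740·572.0/(4·5.67×10⁻⁸) = 1.866×10⁹ K⁴.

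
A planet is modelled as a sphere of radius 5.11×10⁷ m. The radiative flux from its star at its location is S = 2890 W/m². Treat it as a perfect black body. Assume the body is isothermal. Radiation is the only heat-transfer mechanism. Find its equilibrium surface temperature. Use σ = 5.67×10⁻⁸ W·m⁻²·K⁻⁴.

T ≈ 336 K

At equilibrium, absorbed power = emitted power.
Absorbing cross-section = πr² = 8.203×10¹⁵ m²; emitting surface = 4πr² = 3.281×10¹⁶ m² (ratio 4).
S·A_cross = εσ·A_surf·T⁴  ⇒  T⁴ = S/(4σ).
T⁴ = 1.00·2890/(4·5.67×10⁻⁸) = 1.274×10¹⁰ K⁴.
T = (1.274×10¹⁰)^(1/4).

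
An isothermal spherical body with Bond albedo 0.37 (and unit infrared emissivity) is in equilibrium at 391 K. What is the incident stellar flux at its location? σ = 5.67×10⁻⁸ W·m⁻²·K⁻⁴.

S ≈ 8410 W/m²

(1−a)S·πr² = σ·4πr²·T⁴ ⇒ S = 4σT⁴/(1−a).
S = 4·5.67×10⁻⁸·2.337×10¹⁰/0.630.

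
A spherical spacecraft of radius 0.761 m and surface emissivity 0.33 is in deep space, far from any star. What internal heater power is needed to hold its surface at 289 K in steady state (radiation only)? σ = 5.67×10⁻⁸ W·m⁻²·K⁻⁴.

P ≈ 950 W

P = εσ·4πr²·T⁴.
4πr² = 7.277 m²; T⁴ = 6.976×10⁹ K⁴.
P = 0.33·5.67×10⁻⁸·7.277·6.976×10⁹.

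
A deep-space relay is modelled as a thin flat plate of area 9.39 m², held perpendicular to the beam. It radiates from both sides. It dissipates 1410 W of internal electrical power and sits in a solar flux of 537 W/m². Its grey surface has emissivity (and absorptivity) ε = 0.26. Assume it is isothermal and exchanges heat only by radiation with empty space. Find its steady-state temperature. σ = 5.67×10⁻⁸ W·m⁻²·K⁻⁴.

At steady state, absorbed solar power + internal power = radiated power.
Absorbed: α·S·A_cross = 0.26·537·9.390 = 1311 W (cross-section A).
Total input = 1311 + 1410 = 2721 W.
Radiated: εσ·A_surf·T⁴ with A_surf = 2A = 18.78 m².
T⁴ = 2721/(0.26·5.67×10⁻⁸·18.78) = 9.828×10⁹ K⁴.

T ≈ 315 K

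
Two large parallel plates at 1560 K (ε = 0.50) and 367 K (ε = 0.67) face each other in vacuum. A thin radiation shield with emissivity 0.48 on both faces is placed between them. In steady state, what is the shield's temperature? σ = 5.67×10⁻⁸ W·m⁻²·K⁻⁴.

In steady state the net flux on the hot side equals that on the cold side.
σ(T₁⁴−T_s⁴)/D₁ = σ(T_s⁴−T₂⁴)/D₂, with D₁ = 1/ε₁+1/ε_s−1 = 3.083, D₂ = 1/ε_s+1/ε₂−1 = 2.576.
Solve for T_s⁴: T_s⁴ = (D₂·T₁⁴ + D₁·T₂⁴)/(D₁+D₂) = 2.706×10¹² K⁴.

T_s ≈ 1280 K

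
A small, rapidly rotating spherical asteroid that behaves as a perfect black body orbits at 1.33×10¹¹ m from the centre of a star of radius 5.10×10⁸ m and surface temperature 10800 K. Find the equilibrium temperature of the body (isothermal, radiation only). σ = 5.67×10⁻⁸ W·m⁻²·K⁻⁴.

The star's surface emits σT_*⁴; at distance d the flux is S = σT_*⁴(R_*/d)².
S = 5.67×10⁻⁸·(10800)⁴·(5.10×10⁸/1.33×10¹¹)² = 11340 W/m².
For an isothermal sphere T⁴ = (1−a)S/(4σ) = 5.001×10¹⁰ K⁴.

T ≈ 473 K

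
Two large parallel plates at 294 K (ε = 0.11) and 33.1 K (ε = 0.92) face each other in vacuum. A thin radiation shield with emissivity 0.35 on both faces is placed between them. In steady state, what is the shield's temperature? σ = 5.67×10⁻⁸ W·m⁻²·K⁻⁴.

T_s ≈ 200 K

In steady state the net flux on the hot side equals that on the cold side.
σ(T₁⁴−T_s⁴)/D₁ = σ(T_s⁴−T₂⁴)/D₂, with D₁ = 1/ε₁+1/ε_s−1 = 10.95, D₂ = 1/ε_s+1/ε₂−1 = 2.944.
Solve for T_s⁴: T_s⁴ = (D₂·T₁⁴ + D₁·T₂⁴)/(D₁+D₂) = 1.584×10⁹ K⁴.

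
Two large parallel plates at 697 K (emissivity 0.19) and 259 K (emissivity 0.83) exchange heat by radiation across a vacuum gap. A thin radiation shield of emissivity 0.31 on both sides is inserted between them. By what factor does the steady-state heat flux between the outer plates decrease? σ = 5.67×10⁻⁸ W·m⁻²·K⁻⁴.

Without shield: q₀ = σΔ(T⁴)/(1/ε₁+1/ε₂−1) with denominator 5.468.
With shield the two gaps are in series; the resistances add: (1/ε₁+1/ε_s−1)+(1/ε_s+1/ε₂−1) = 7.489+3.431 = 10.92.
Heat-flux ratio q₀/q = 10.92/5.468.

factor ≈ 2.00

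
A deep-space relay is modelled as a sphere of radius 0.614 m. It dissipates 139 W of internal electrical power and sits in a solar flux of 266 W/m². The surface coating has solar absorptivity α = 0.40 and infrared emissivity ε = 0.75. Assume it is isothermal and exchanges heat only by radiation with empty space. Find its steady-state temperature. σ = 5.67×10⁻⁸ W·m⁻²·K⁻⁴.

T ≈ 190 K

At steady state, absorbed solar power + internal power = radiated power.
Absorbed: α·S·A_cross = 0.40·266·1.184 = 126.0 W (cross-section πr²).
Total input = 126.0 + 139 = 265.0 W.
Radiated: εσ·A_surf·T⁴ with A_surf = 4πr² = 4.737 m².
T⁴ = 265.0/(0.75·5.67×10⁻⁸·4.737) = 1.315×10⁹ K⁴.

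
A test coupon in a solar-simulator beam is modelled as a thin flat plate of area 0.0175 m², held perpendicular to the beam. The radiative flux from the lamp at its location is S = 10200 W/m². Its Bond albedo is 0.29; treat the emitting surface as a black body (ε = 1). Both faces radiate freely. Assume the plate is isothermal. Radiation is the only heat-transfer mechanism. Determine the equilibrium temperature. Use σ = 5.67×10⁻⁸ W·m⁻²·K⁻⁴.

T ≈ 503 K

At equilibrium, absorbed power = emitted power.
Absorbing cross-section = A = 0.01750 m²; emitting surface = 2A = 0.03500 m² (ratio 2).
(1−a)S·A_cross = εσ·A_surf·T⁴  ⇒  T⁴ = (1−a)S/(2σ).
T⁴ = 0.710·10200/(2·5.67×10⁻⁸) = 6.386×10¹⁰ K⁴.
T = (6.386×10¹⁰)^(1/4).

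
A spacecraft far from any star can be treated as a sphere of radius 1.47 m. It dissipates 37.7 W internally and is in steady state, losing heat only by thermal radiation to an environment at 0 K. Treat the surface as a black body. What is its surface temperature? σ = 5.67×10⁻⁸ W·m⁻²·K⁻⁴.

T ≈ 70.3 K

Steady state: internal power = radiated power, P = εσA T⁴.
Radiating area A = 4πr² = 27.15 m².
T⁴ = P/(εσA) = 37.7/(1.0·5.67×10⁻⁸·27.15) = 2.449×10⁷ K⁴.
T = (2.449×10⁷)^(1/4).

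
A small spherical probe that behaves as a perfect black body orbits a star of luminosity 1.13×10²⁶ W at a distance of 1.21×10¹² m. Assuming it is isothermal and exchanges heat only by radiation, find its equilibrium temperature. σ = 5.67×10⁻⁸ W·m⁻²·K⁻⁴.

T ≈ 72.1 K

First find the stellar flux at distance d: S = L/(4πd²) = 1.13×10²⁶/(4π·(1.21×10¹²)²) = 6.142 W/m².
For an isothermal sphere, absorbed (1−a)S·πr² = emitted σ·4πr²·T⁴, so T⁴ = (1−a)S/(4σ).
T⁴ = 1.00·6.142/(4·5.67×10⁻⁸) = 2.708×10⁷ K⁴.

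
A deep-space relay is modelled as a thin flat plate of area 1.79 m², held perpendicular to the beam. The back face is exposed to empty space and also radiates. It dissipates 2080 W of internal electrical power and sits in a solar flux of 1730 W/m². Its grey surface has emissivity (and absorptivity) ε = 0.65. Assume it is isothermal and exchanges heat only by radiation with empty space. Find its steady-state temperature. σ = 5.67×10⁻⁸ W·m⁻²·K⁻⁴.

At steady state, absorbed solar power + internal power = radiated power.
Absorbed: α·S·A_cross = 0.65·1730·1.790 = 2013 W (cross-section A).
Total input = 2013 + 2080 = 4093 W.
Radiated: εσ·A_surf·T⁴ with A_surf = 2A = 3.580 m².
T⁴ = 4093/(0.65·5.67×10⁻⁸·3.580) = 3.102×10¹⁰ K⁴.

T ≈ 420 K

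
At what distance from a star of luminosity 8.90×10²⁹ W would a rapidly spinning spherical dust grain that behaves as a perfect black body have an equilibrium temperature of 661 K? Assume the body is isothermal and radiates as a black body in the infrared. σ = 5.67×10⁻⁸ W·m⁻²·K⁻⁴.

For an isothermal black-emitting sphere, (1−a)S·πr² = σ·4πr²·T⁴ ⇒ S = 4σT⁴/(1−a).
S = 4·5.67×10⁻⁸·(661)⁴/1.00 = 43300 W/m².
Flux falls as S = L/(4πd²), so d = √(L/(4πS)) = √(8.90×10²⁹/(4π·43300)).

d ≈ 1.28×10¹² m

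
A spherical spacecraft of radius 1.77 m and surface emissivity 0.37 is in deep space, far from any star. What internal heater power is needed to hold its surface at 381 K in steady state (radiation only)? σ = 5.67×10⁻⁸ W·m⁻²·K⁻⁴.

P ≈ 17400 W

P = εσ·4πr²·T⁴.
4πr² = 39.37 m²; T⁴ = 2.107×10¹⁰ K⁴.
P = 0.37·5.67×10⁻⁸·39.37·2.107×10¹⁰.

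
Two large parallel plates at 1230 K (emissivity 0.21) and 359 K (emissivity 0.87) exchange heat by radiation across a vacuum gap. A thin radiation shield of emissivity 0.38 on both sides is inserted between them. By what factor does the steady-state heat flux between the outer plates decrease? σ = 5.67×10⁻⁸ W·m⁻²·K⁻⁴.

Without shield: q₀ = σΔ(T⁴)/(1/ε₁+1/ε₂−1) with denominator 4.911.
With shield the two gaps are in series; the resistances add: (1/ε₁+1/ε_s−1)+(1/ε_s+1/ε₂−1) = 6.393+2.781 = 9.174.
Heat-flux ratio q₀/q = 9.174/4.911.

factor ≈ 1.87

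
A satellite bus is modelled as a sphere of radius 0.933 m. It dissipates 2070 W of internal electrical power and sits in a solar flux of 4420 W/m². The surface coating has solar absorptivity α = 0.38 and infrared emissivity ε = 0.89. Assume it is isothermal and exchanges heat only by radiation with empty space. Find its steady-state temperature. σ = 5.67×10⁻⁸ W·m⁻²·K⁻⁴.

At steady state, absorbed solar power + internal power = radiated power.
Absorbed: α·S·A_cross = 0.38·4420·2.735 = 4593 W (cross-section πr²).
Total input = 4593 + 2070 = 6663 W.
Radiated: εσ·A_surf·T⁴ with A_surf = 4πr² = 10.94 m².
T⁴ = 6663/(0.89·5.67×10⁻⁸·10.94) = 1.207×10¹⁰ K⁴.

T ≈ 331 K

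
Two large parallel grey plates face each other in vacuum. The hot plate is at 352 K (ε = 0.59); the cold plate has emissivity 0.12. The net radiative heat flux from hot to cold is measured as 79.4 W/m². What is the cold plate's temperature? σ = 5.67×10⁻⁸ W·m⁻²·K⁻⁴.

q = σ(T₁⁴ − T₂⁴)/(1/ε₁ + 1/ε₂ − 1); denominator = 9.028.
T₂⁴ = T₁⁴ − q·(1/ε₁+1/ε₂−1)/σ = 1.535×10¹⁰ − 79.4·9.028/5.67×10⁻⁸
    = 2.709×10⁹ K⁴.

T₂ ≈ 228 K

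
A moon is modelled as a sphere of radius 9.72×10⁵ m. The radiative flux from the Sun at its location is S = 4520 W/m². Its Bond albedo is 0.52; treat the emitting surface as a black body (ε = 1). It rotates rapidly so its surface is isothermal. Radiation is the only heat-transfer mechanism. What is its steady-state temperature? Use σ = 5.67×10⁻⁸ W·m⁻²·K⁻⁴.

T ≈ 313 K

At equilibrium, absorbed power = emitted power.
Absorbing cross-section = πr² = 2.968×10¹² m²; emitting surface = 4πr² = 1.187×10¹³ m² (ratio 4).
(1−a)S·A_cross = εσ·A_surf·T⁴  ⇒  T⁴ = (1−a)S/(4σ).
T⁴ = 0.480·4520/(4·5.67×10⁻⁸) = 9.566×10⁹ K⁴.
T = (9.566×10⁹)^(1/4).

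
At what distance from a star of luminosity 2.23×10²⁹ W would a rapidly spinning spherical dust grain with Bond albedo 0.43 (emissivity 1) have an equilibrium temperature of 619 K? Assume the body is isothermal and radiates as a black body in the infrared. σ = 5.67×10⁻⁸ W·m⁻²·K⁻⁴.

For an isothermal black-emitting sphere, (1−a)S·πr² = σ·4πr²·T⁴ ⇒ S = 4σT⁴/(1−a).
S = 4·5.67×10⁻⁸·(619)⁴/0.570 = 58420 W/m².
Flux falls as S = L/(4πd²), so d = √(L/(4πS)) = √(2.23×10²⁹/(4π·58420)).

d ≈ 5.51×10¹¹ m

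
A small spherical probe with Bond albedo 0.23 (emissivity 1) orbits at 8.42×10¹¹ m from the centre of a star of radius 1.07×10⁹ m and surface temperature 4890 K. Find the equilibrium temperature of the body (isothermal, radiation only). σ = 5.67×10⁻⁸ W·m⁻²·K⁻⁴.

The star's surface emits σT_*⁴; at distance d the flux is S = σT_*⁴(R_*/d)².
S = 5.67×10⁻⁸·(4890)⁴·(1.07×10⁹/8.42×10¹¹)² = 52.36 W/m².
For an isothermal sphere T⁴ = (1−a)S/(4σ) = 1.777×10⁸ K⁴.

T ≈ 115 K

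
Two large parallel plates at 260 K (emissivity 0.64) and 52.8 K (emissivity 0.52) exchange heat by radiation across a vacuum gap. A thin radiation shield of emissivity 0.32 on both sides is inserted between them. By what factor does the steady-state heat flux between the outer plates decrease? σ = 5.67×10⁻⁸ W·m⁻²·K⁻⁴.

Without shield: q₀ = σΔ(T⁴)/(1/ε₁+1/ε₂−1) with denominator 2.486.
With shield the two gaps are in series; the resistances add: (1/ε₁+1/ε_s−1)+(1/ε_s+1/ε₂−1) = 3.688+4.048 = 7.736.
Heat-flux ratio q₀/q = 7.736/2.486.

factor ≈ 3.11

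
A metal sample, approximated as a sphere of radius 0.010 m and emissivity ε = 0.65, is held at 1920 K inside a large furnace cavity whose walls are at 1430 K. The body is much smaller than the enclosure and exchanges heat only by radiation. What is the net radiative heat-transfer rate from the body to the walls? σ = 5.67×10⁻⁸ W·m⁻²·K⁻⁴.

P_net ≈ 436 W

For a small grey body in a large enclosure: P_net = εσA(T_body⁴ − T_wall⁴).
A = 4πr² = 0.001257 m²; T_body⁴ − T_wall⁴ = 1.359×10¹³ − 4.182×10¹² = 9.408×10¹² K⁴.
|P_net| = 0.65·5.67×10⁻⁸·0.001257·9.408×10¹².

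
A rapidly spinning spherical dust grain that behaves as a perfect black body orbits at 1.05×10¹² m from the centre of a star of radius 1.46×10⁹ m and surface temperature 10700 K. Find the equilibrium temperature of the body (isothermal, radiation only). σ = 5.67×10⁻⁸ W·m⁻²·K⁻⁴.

The star's surface emits σT_*⁴; at distance d the flux is S = σT_*⁴(R_*/d)².
S = 5.67×10⁻⁸·(10700)⁴·(1.46×10⁹/1.05×10¹²)² = 1437 W/m².
For an isothermal sphere T⁴ = (1−a)S/(4σ) = 6.336×10⁹ K⁴.

T ≈ 282 K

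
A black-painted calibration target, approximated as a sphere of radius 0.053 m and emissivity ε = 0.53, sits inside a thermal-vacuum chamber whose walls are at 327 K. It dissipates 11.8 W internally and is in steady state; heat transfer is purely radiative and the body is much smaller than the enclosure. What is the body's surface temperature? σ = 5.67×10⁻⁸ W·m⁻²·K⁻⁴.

T ≈ 388 K

For a small grey body in a large enclosure, net radiated power = εσA(T⁴ − T_w⁴).
Steady state: P = εσA(T⁴ − T_w⁴) with A = 4πr² = 0.03530 m².
T⁴ = P/(εσA) + T_w⁴ = 11.8/(0.53·5.67×10⁻⁸·0.03530) + (327)⁴
    = 1.112×10¹⁰ + 1.143×10¹⁰ = 2.256×10¹⁰ K⁴.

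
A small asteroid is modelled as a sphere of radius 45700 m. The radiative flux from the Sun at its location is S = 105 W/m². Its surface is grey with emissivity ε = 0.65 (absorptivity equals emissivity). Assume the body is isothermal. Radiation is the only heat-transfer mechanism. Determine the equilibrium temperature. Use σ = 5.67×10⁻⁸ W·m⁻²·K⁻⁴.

T ≈ 147 K

At equilibrium, absorbed power = emitted power.
Absorbing cross-section = πr² = 6.561×10⁹ m²; emitting surface = 4πr² = 2.624×10¹⁰ m² (ratio 4).
εS·A_cross = εσ·A_surf·T⁴  ⇒  T⁴ = S/(4σ)   (ε cancels).
T⁴ = 105/(4·5.67×10⁻⁸) = 4.630×10⁸ K⁴.
T = (4.630×10⁸)^(1/4).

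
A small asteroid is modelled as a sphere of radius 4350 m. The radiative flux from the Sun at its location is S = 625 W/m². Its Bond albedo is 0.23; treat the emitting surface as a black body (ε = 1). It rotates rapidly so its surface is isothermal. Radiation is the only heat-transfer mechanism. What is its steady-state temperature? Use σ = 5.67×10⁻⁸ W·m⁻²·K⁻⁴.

At equilibrium, absorbed power = emitted power.
Absorbing cross-section = πr² = 5.945×10⁷ m²; emitting surface = 4πr² = 2.378×10⁸ m² (ratio 4).
(1−a)S·A_cross = εσ·A_surf·T⁴  ⇒  T⁴ = (1−a)S/(4σ).
T⁴ = 0.770·625/(4·5.67×10⁻⁸) = 2.122×10⁹ K⁴.
T = (2.122×10⁹)^(1/4).

T ≈ 215 K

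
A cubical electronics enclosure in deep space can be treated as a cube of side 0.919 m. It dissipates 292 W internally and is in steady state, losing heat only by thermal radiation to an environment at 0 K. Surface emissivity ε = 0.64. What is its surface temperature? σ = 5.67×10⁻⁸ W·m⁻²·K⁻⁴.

T ≈ 200 K

Steady state: internal power = radiated power, P = εσA T⁴.
Radiating area A = 6L² = 5.067 m².
T⁴ = P/(εσA) = 292/(0.64·5.67×10⁻⁸·5.067) = 1.588×10⁹ K⁴.
T = (1.588×10⁹)^(1/4).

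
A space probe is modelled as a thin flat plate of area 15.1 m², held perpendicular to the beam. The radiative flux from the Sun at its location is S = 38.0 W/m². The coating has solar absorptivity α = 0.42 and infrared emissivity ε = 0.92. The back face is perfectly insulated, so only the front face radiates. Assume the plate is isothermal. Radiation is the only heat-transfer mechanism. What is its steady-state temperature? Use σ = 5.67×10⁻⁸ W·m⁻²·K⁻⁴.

At equilibrium, absorbed power = emitted power.
Absorbing cross-section = A = 15.10 m²; emitting surface = A = 15.10 m² (ratio 1).
αS·A_cross = εσ·A_surf·T⁴  ⇒  T⁴ = αS/(ε·1σ).
T⁴ = 0.420·38.0/(0.92·1·5.67×10⁻⁸) = 3.060×10⁸ K⁴.
T = (3.060×10⁸)^(1/4).

T ≈ 132 K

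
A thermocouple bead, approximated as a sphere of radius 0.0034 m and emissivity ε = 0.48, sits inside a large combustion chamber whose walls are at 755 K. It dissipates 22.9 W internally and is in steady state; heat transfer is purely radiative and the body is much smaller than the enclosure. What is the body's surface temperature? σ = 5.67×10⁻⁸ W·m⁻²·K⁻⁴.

For a small grey body in a large enclosure, net radiated power = εσA(T⁴ − T_w⁴).
Steady state: P = εσA(T⁴ − T_w⁴) with A = 4πr² = 1.453×10⁻⁴ m².
T⁴ = P/(εσA) + T_w⁴ = 22.9/(0.48·5.67×10⁻⁸·1.453×10⁻⁴) + (755)⁴
    = 5.792×10¹² + 3.249×10¹¹ = 6.117×10¹² K⁴.

T ≈ 1570 K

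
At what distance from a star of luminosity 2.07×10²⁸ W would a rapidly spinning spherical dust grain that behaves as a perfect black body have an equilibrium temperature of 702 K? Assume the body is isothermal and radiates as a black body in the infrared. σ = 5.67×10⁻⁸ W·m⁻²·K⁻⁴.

For an isothermal black-emitting sphere, (1−a)S·πr² = σ·4πr²·T⁴ ⇒ S = 4σT⁴/(1−a).
S = 4·5.67×10⁻⁸·(702)⁴/1.00 = 55080 W/m².
Flux falls as S = L/(4πd²), so d = √(L/(4πS)) = √(2.07×10²⁸/(4π·55080)).

d ≈ 1.73×10¹¹ m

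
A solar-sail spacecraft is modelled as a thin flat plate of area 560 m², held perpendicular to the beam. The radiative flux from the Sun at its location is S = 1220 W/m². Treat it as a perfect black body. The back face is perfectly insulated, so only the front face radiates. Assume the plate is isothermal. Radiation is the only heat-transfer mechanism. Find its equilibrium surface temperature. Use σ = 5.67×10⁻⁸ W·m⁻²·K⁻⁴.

At equilibrium, absorbed power = emitted power.
Absorbing cross-section = A = 560.0 m²; emitting surface = A = 560.0 m² (ratio 1).
S·A_cross = εσ·A_surf·T⁴  ⇒  T⁴ = S/(1σ).
T⁴ = 1.00·1220/(1·5.67×10⁻⁸) = 2.152×10¹⁰ K⁴.
T = (2.152×10¹⁰)^(1/4).

T ≈ 383 K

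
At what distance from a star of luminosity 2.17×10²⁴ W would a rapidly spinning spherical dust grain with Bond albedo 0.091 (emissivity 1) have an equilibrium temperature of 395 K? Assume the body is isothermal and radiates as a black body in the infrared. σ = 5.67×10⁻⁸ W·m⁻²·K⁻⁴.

For an isothermal black-emitting sphere, (1−a)S·πr² = σ·4πr²·T⁴ ⇒ S = 4σT⁴/(1−a).
S = 4·5.67×10⁻⁸·(395)⁴/0.909 = 6074 W/m².
Flux falls as S = L/(4πd²), so d = √(L/(4πS)) = √(2.17×10²⁴/(4π·6074)).

d ≈ 5.33×10⁹ m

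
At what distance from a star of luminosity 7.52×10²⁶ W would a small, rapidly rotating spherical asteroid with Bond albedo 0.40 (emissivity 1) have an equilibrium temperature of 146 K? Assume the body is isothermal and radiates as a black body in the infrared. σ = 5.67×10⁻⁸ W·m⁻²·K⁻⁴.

For an isothermal black-emitting sphere, (1−a)S·πr² = σ·4πr²·T⁴ ⇒ S = 4σT⁴/(1−a).
S = 4·5.67×10⁻⁸·(146)⁴/0.600 = 171.8 W/m².
Flux falls as S = L/(4πd²), so d = √(L/(4πS)) = √(7.52×10²⁶/(4π·171.8)).

d ≈ 5.90×10¹¹ m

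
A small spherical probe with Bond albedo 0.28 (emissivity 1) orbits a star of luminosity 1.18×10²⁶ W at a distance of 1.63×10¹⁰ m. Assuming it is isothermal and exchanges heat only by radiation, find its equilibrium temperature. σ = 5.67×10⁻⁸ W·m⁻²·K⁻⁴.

First find the stellar flux at distance d: S = L/(4πd²) = 1.18×10²⁶/(4π·(1.63×10¹⁰)²) = 35340 W/m².
For an isothermal sphere, absorbed (1−a)S·πr² = emitted σ·4πr²·T⁴, so T⁴ = (1−a)S/(4σ).
T⁴ = 0.720·35340/(4·5.67×10⁻⁸) = 1.122×10¹¹ K⁴.

T ≈ 579 K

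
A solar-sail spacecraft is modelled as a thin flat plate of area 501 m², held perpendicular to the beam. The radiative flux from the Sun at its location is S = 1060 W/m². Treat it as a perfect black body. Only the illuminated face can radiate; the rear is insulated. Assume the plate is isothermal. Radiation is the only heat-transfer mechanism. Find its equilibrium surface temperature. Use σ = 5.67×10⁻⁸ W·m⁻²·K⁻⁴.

At equilibrium, absorbed power = emitted power.
Absorbing cross-section = A = 501.0 m²; emitting surface = A = 501.0 m² (ratio 1).
S·A_cross = εσ·A_surf·T⁴  ⇒  T⁴ = S/(1σ).
T⁴ = 1.00·1060/(1·5.67×10⁻⁸) = 1.869×10¹⁰ K⁴.
T = (1.869×10¹⁰)^(1/4).

T ≈ 370 K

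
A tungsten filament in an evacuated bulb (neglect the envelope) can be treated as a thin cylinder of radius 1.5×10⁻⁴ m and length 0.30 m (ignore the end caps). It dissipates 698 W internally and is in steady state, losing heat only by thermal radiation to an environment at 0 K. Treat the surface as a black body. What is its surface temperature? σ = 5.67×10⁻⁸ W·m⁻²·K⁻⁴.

T ≈ 2570 K

Steady state: internal power = radiated power, P = εσA T⁴.
Radiating area A = 2πrL = 2.827×10⁻⁴ m².
T⁴ = P/(εσA) = 698/(1.0·5.67×10⁻⁸·2.827×10⁻⁴) = 4.354×10¹³ K⁴.
T = (4.354×10¹³)^(1/4).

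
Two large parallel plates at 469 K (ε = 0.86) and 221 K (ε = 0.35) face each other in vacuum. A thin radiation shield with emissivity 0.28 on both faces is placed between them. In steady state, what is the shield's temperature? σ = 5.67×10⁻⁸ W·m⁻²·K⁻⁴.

T_s ≈ 415 K

In steady state the net flux on the hot side equals that on the cold side.
σ(T₁⁴−T_s⁴)/D₁ = σ(T_s⁴−T₂⁴)/D₂, with D₁ = 1/ε₁+1/ε_s−1 = 3.734, D₂ = 1/ε_s+1/ε₂−1 = 5.429.
Solve for T_s⁴: T_s⁴ = (D₂·T₁⁴ + D₁·T₂⁴)/(D₁+D₂) = 2.964×10¹⁰ K⁴.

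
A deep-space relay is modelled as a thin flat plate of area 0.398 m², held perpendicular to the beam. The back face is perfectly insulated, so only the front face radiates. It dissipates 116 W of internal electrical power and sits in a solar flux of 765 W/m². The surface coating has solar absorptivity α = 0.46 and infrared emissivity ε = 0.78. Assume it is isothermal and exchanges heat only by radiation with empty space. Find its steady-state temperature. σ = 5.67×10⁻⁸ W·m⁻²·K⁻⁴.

At steady state, absorbed solar power + internal power = radiated power.
Absorbed: α·S·A_cross = 0.46·765·0.3980 = 140.1 W (cross-section A).
Total input = 140.1 + 116 = 256.1 W.
Radiated: εσ·A_surf·T⁴ with A_surf = A = 0.3980 m².
T⁴ = 256.1/(0.78·5.67×10⁻⁸·0.3980) = 1.455×10¹⁰ K⁴.

T ≈ 347 K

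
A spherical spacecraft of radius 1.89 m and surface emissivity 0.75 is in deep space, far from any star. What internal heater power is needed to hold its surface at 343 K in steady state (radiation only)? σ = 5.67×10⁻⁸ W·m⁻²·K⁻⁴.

P ≈ 26400 W

P = εσ·4πr²·T⁴.
4πr² = 44.89 m²; T⁴ = 1.384×10¹⁰ K⁴.
P = 0.75·5.67×10⁻⁸·44.89·1.384×10¹⁰.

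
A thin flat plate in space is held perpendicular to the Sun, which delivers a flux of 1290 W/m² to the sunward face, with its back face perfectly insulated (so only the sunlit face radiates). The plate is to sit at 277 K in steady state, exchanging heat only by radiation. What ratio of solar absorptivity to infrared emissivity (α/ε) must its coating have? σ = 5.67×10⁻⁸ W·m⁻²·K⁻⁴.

Balance: αS·A = εσ·1A·T⁴ ⇒ α/ε = σT⁴/S.
α/ε = 5.67×10⁻⁸·(277)⁴/1290 = 5.67×10⁻⁸·5.887×10⁹/1290.

α/ε ≈ 0.259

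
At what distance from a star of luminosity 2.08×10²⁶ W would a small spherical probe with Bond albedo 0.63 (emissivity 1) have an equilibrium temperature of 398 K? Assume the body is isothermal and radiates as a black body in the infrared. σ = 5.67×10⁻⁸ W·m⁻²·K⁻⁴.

d ≈ 3.28×10¹⁰ m

For an isothermal black-emitting sphere, (1−a)S·πr² = σ·4πr²·T⁴ ⇒ S = 4σT⁴/(1−a).
S = 4·5.67×10⁻⁸·(398)⁴/0.370 = 15380 W/m².
Flux falls as S = L/(4πd²), so d = √(L/(4πS)) = √(2.08×10²⁶/(4π·15380)).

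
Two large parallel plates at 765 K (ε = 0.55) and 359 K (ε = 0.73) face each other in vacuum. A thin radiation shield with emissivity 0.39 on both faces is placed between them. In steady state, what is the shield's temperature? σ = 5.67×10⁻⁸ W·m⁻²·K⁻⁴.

T_s ≈ 640 K

In steady state the net flux on the hot side equals that on the cold side.
σ(T₁⁴−T_s⁴)/D₁ = σ(T_s⁴−T₂⁴)/D₂, with D₁ = 1/ε₁+1/ε_s−1 = 3.382, D₂ = 1/ε_s+1/ε₂−1 = 2.934.
Solve for T_s⁴: T_s⁴ = (D₂·T₁⁴ + D₁·T₂⁴)/(D₁+D₂) = 1.680×10¹¹ K⁴.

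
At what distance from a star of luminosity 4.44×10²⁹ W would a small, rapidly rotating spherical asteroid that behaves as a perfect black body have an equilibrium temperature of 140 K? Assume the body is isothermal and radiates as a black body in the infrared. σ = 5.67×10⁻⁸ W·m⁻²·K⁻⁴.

For an isothermal black-emitting sphere, (1−a)S·πr² = σ·4πr²·T⁴ ⇒ S = 4σT⁴/(1−a).
S = 4·5.67×10⁻⁸·(140)⁴/1.00 = 87.13 W/m².
Flux falls as S = L/(4πd²), so d = √(L/(4πS)) = √(4.44×10²⁹/(4π·87.13)).

d ≈ 2.01×10¹³ m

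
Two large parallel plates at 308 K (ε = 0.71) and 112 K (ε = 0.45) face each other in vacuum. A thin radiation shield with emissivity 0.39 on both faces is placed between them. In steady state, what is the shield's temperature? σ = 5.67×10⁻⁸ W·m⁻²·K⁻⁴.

T_s ≈ 267 K

In steady state the net flux on the hot side equals that on the cold side.
σ(T₁⁴−T_s⁴)/D₁ = σ(T_s⁴−T₂⁴)/D₂, with D₁ = 1/ε₁+1/ε_s−1 = 2.973, D₂ = 1/ε_s+1/ε₂−1 = 3.786.
Solve for T_s⁴: T_s⁴ = (D₂·T₁⁴ + D₁·T₂⁴)/(D₁+D₂) = 5.111×10⁹ K⁴.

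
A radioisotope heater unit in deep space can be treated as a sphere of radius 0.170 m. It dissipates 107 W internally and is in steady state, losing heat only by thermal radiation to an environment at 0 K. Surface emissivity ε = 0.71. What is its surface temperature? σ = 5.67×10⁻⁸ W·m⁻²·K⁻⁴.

T ≈ 292 K

Steady state: internal power = radiated power, P = εσA T⁴.
Radiating area A = 4πr² = 0.3632 m².
T⁴ = P/(εσA) = 107/(0.71·5.67×10⁻⁸·0.3632) = 7.319×10⁹ K⁴.
T = (7.319×10⁹)^(1/4).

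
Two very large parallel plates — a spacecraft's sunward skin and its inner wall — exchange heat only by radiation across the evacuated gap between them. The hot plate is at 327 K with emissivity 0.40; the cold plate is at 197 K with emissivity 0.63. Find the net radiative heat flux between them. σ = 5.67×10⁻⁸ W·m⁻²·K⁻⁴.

q ≈ 182 W/m²

For two infinite grey parallel plates, q = σ(T₁⁴ − T₂⁴)/(1/ε₁ + 1/ε₂ − 1).
T₁⁴ − T₂⁴ = 1.143×10¹⁰ − 1.506×10⁹ = 9.928×10⁹ K⁴.
1/ε₁ + 1/ε₂ − 1 = 2.500 + 1.587 − 1 = 3.087.
q = 5.67×10⁻⁸ × 9.928×10⁹ / 3.087.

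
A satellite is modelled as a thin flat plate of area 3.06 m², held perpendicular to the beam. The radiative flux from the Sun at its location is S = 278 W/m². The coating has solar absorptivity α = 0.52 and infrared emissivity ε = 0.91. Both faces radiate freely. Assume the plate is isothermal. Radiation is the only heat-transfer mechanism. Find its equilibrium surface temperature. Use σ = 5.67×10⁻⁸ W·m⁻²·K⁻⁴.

T ≈ 193 K

At equilibrium, absorbed power = emitted power.
Absorbing cross-section = A = 3.060 m²; emitting surface = 2A = 6.120 m² (ratio 2).
αS·A_cross = εσ·A_surf·T⁴  ⇒  T⁴ = αS/(ε·2σ).
T⁴ = 0.520·278/(0.91·2·5.67×10⁻⁸) = 1.401×10⁹ K⁴.
T = (1.401×10⁹)^(1/4).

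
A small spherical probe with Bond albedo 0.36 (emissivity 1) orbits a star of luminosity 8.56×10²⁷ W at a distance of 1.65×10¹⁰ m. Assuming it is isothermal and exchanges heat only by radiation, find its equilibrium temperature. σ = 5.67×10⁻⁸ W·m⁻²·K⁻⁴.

T ≈ 1630 K

First find the stellar flux at distance d: S = L/(4πd²) = 8.56×10²⁷/(4π·(1.65×10¹⁰)²) = 2.502×10⁶ W/m².
For an isothermal sphere, absorbed (1−a)S·πr² = emitted σ·4πr²·T⁴, so T⁴ = (1−a)S/(4σ).
T⁴ = 0.640·2.502×10⁶/(4·5.67×10⁻⁸) = 7.060×10¹² K⁴.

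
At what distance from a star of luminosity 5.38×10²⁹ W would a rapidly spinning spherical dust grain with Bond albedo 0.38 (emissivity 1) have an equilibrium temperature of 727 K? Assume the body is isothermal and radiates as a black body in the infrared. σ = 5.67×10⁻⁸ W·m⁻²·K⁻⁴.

d ≈ 6.47×10¹¹ m

For an isothermal black-emitting sphere, (1−a)S·πr² = σ·4πr²·T⁴ ⇒ S = 4σT⁴/(1−a).
S = 4·5.67×10⁻⁸·(727)⁴/0.620 = 1.022×10⁵ W/m².
Flux falls as S = L/(4πd²), so d = √(L/(4πS)) = √(5.38×10²⁹/(4π·1.022×10⁵)).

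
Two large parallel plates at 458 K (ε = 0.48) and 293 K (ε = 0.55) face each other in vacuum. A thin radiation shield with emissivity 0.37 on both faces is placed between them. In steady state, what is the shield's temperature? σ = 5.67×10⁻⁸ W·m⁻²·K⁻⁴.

In steady state the net flux on the hot side equals that on the cold side.
σ(T₁⁴−T_s⁴)/D₁ = σ(T_s⁴−T₂⁴)/D₂, with D₁ = 1/ε₁+1/ε_s−1 = 3.786, D₂ = 1/ε_s+1/ε₂−1 = 3.521.
Solve for T_s⁴: T_s⁴ = (D₂·T₁⁴ + D₁·T₂⁴)/(D₁+D₂) = 2.502×10¹⁰ K⁴.

T_s ≈ 398 K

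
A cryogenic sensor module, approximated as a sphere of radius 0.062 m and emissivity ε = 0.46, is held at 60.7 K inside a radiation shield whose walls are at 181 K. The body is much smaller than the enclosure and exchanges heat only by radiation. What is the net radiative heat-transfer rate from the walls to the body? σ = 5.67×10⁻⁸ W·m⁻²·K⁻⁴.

For a small grey body in a large enclosure: P_net = εσA(T_body⁴ − T_wall⁴).
A = 4πr² = 0.04831 m²; T_body⁴ − T_wall⁴ = 1.358×10⁷ − 1.073×10⁹ = -1.060×10⁹ K⁴.
|P_net| = 0.46·5.67×10⁻⁸·0.04831·1.060×10⁹.

P_net ≈ 1.34 W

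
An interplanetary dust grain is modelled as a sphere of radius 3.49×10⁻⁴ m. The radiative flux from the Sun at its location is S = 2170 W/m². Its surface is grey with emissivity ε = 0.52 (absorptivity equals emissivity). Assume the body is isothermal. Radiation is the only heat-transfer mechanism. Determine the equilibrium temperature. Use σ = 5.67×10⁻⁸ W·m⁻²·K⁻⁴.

At equilibrium, absorbed power = emitted power.
Absorbing cross-section = πr² = 3.826×10⁻⁷ m²; emitting surface = 4πr² = 1.531×10⁻⁶ m² (ratio 4).
εS·A_cross = εσ·A_surf·T⁴  ⇒  T⁴ = S/(4σ)   (ε cancels).
T⁴ = 2170/(4·5.67×10⁻⁸) = 9.568×10⁹ K⁴.
T = (9.568×10⁹)^(1/4).

T ≈ 313 K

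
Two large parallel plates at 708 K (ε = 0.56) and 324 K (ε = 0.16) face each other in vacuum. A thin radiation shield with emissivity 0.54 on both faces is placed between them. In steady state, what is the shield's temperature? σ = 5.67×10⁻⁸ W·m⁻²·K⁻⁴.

T_s ≈ 657 K

In steady state the net flux on the hot side equals that on the cold side.
σ(T₁⁴−T_s⁴)/D₁ = σ(T_s⁴−T₂⁴)/D₂, with D₁ = 1/ε₁+1/ε_s−1 = 2.638, D₂ = 1/ε_s+1/ε₂−1 = 7.102.
Solve for T_s⁴: T_s⁴ = (D₂·T₁⁴ + D₁·T₂⁴)/(D₁+D₂) = 1.862×10¹¹ K⁴.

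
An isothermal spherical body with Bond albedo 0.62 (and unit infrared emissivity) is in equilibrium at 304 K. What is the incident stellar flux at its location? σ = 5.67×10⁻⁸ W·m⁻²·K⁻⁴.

S ≈ 5100 W/m²

(1−a)S·πr² = σ·4πr²·T⁴ ⇒ S = 4σT⁴/(1−a).
S = 4·5.67×10⁻⁸·8.541×10⁹/0.380.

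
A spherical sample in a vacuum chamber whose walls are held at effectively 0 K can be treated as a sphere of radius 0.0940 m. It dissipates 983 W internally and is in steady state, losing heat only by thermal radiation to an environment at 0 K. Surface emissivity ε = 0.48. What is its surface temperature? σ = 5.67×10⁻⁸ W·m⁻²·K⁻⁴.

Steady state: internal power = radiated power, P = εσA T⁴.
Radiating area A = 4πr² = 0.1110 m².
T⁴ = P/(εσA) = 983/(0.48·5.67×10⁻⁸·0.1110) = 3.253×10¹¹ K⁴.
T = (3.253×10¹¹)^(1/4).

T ≈ 755 K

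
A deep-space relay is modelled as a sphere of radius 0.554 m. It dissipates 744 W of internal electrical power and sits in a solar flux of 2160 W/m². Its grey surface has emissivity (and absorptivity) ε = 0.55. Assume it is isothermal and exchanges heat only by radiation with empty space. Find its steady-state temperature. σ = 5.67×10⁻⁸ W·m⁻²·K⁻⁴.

At steady state, absorbed solar power + internal power = radiated power.
Absorbed: α·S·A_cross = 0.55·2160·0.9642 = 1145 W (cross-section πr²).
Total input = 1145 + 744 = 1889 W.
Radiated: εσ·A_surf·T⁴ with A_surf = 4πr² = 3.857 m².
T⁴ = 1889/(0.55·5.67×10⁻⁸·3.857) = 1.571×10¹⁰ K⁴.

T ≈ 354 K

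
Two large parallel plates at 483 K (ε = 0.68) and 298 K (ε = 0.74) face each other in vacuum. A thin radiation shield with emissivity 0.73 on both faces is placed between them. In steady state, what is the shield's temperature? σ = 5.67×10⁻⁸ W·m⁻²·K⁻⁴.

In steady state the net flux on the hot side equals that on the cold side.
σ(T₁⁴−T_s⁴)/D₁ = σ(T_s⁴−T₂⁴)/D₂, with D₁ = 1/ε₁+1/ε_s−1 = 1.840, D₂ = 1/ε_s+1/ε₂−1 = 1.721.
Solve for T_s⁴: T_s⁴ = (D₂·T₁⁴ + D₁·T₂⁴)/(D₁+D₂) = 3.038×10¹⁰ K⁴.

T_s ≈ 417 K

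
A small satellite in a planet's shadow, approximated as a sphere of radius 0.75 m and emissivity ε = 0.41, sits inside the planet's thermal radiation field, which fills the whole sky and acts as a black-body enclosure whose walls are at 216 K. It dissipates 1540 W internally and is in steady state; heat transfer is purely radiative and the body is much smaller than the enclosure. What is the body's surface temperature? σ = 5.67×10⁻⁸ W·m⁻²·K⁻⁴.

For a small grey body in a large enclosure, net radiated power = εσA(T⁴ − T_w⁴).
Steady state: P = εσA(T⁴ − T_w⁴) with A = 4πr² = 7.069 m².
T⁴ = P/(εσA) + T_w⁴ = 1540/(0.41·5.67×10⁻⁸·7.069) + (216)⁴
    = 9.372×10⁹ + 2.177×10⁹ = 1.155×10¹⁰ K⁴.

T ≈ 328 K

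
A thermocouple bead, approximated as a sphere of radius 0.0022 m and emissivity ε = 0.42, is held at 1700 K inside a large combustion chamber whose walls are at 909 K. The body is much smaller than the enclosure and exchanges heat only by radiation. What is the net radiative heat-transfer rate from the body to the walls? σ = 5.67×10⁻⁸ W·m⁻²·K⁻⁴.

For a small grey body in a large enclosure: P_net = εσA(T_body⁴ − T_wall⁴).
A = 4πr² = 6.082×10⁻⁵ m²; T_body⁴ − T_wall⁴ = 8.352×10¹² − 6.827×10¹¹ = 7.669×10¹² K⁴.
|P_net| = 0.42·5.67×10⁻⁸·6.082×10⁻⁵·7.669×10¹².

P_net ≈ 11.1 W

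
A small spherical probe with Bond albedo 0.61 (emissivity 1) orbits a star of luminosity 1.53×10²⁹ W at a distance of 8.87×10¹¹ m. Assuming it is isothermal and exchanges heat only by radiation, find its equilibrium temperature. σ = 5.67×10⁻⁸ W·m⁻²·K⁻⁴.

T ≈ 404 K

First find the stellar flux at distance d: S = L/(4πd²) = 1.53×10²⁹/(4π·(8.87×10¹¹)²) = 15480 W/m².
For an isothermal sphere, absorbed (1−a)S·πr² = emitted σ·4πr²·T⁴, so T⁴ = (1−a)S/(4σ).
T⁴ = 0.390·15480/(4·5.67×10⁻⁸) = 2.661×10¹⁰ K⁴.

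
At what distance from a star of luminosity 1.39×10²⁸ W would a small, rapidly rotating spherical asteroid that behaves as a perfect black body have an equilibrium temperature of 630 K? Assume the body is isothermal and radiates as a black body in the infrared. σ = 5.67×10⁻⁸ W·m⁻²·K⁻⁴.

For an isothermal black-emitting sphere, (1−a)S·πr² = σ·4πr²·T⁴ ⇒ S = 4σT⁴/(1−a).
S = 4·5.67×10⁻⁸·(630)⁴/1.00 = 35730 W/m².
Flux falls as S = L/(4πd²), so d = √(L/(4πS)) = √(1.39×10²⁸/(4π·35730)).

d ≈ 1.76×10¹¹ m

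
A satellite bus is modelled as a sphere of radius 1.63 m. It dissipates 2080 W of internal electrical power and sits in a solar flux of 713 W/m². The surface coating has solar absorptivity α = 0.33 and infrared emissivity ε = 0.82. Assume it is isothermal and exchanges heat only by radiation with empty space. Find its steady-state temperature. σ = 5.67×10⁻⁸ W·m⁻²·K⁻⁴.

At steady state, absorbed solar power + internal power = radiated power.
Absorbed: α·S·A_cross = 0.33·713·8.347 = 1964 W (cross-section πr²).
Total input = 1964 + 2080 = 4044 W.
Radiated: εσ·A_surf·T⁴ with A_surf = 4πr² = 33.39 m².
T⁴ = 4044/(0.82·5.67×10⁻⁸·33.39) = 2.605×10⁹ K⁴.

T ≈ 226 K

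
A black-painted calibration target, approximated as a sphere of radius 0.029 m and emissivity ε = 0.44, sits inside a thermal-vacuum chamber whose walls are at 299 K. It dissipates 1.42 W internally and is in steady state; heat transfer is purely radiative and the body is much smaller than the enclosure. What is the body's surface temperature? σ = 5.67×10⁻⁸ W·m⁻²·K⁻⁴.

For a small grey body in a large enclosure, net radiated power = εσA(T⁴ − T_w⁴).
Steady state: P = εσA(T⁴ − T_w⁴) with A = 4πr² = 0.01057 m².
T⁴ = P/(εσA) + T_w⁴ = 1.42/(0.44·5.67×10⁻⁸·0.01057) + (299)⁴
    = 5.386×10⁹ + 7.993×10⁹ = 1.338×10¹⁰ K⁴.

T ≈ 340 K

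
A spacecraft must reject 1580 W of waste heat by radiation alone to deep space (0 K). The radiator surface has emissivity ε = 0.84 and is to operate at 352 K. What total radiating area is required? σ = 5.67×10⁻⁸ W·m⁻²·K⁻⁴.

A ≈ 2.16 m²

P = εσA T⁴ ⇒ A = P/(εσT⁴).
T⁴ = 1.535×10¹⁰ K⁴.
A = 1580/(0.84 × 5.67×10⁻⁸ × 1.535×10¹⁰).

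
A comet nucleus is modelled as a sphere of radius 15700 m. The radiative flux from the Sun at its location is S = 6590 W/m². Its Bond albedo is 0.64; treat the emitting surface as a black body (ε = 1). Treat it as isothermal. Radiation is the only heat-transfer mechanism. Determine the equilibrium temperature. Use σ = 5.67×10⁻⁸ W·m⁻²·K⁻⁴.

At equilibrium, absorbed power = emitted power.
Absorbing cross-section = πr² = 7.744×10⁸ m²; emitting surface = 4πr² = 3.097×10⁹ m² (ratio 4).
(1−a)S·A_cross = εσ·A_surf·T⁴  ⇒  T⁴ = (1−a)S/(4σ).
T⁴ = 0.360·6590/(4·5.67×10⁻⁸) = 1.046×10¹⁰ K⁴.
T = (1.046×10¹⁰)^(1/4).

T ≈ 320 K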